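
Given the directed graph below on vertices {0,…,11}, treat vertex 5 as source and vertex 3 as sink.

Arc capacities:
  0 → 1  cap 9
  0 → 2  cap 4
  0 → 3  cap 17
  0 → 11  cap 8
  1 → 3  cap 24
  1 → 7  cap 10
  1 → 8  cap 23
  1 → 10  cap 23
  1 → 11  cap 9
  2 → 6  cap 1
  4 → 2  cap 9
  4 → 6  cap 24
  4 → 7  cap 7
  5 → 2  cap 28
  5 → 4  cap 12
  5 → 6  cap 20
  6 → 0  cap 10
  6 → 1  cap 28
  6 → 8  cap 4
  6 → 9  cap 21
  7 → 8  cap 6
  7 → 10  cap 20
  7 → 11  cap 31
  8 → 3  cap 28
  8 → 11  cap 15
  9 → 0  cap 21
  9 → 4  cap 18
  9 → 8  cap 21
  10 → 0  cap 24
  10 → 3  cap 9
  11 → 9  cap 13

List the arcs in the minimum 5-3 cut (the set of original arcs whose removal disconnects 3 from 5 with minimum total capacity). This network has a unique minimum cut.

Min-cut arcs: {(2,6), (5,4), (5,6)} (total capacity 33)

augment #1: 5→6→0→3 push 10
augment #2: 5→6→1→3 push 10
augment #3: 5→2→6→1→3 push 1
augment #4: 5→4→6→1→3 push 12
max flow = 33; residual-reachable set from 5 gives S-side
cut edges (S→T): {(2,6), (5,4), (5,6)} total cap 33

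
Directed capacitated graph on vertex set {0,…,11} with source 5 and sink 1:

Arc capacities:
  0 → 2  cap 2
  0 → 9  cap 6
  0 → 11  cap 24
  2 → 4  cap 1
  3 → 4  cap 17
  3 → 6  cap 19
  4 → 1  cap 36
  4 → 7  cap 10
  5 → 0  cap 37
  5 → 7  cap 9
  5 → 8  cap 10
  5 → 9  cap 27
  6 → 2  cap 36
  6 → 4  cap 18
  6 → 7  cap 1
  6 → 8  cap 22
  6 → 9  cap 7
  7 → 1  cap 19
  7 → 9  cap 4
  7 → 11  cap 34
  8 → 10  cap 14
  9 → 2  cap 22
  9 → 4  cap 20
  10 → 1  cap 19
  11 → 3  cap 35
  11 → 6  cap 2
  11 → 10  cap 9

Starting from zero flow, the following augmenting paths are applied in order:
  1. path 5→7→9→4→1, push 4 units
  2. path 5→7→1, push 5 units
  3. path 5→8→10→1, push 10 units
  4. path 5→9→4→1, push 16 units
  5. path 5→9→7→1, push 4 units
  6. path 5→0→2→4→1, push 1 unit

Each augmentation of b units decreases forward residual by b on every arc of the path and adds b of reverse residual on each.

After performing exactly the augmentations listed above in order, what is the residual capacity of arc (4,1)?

Residual capacity of (4,1): 15

after path 1 (5→7→9→4→1, push 4): res(4,1)=32
after path 2 (5→7→1, push 5): res(4,1)=32
after path 3 (5→8→10→1, push 10): res(4,1)=32
after path 4 (5→9→4→1, push 16): res(4,1)=16
after path 5 (5→9→7→1, push 4): res(4,1)=16
after path 6 (5→0→2→4→1, push 1): res(4,1)=15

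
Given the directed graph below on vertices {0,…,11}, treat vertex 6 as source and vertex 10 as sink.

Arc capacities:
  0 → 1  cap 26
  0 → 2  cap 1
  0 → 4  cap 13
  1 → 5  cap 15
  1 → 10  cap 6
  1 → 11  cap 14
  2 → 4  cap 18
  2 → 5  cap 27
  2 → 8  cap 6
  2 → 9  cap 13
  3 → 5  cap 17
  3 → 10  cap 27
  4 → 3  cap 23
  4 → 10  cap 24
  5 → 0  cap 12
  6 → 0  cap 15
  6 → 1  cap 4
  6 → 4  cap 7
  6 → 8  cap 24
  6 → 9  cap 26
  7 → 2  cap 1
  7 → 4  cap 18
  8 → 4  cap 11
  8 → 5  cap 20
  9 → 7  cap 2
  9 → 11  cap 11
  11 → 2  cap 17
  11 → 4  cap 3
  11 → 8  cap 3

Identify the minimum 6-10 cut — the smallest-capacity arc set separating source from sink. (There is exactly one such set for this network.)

Min-cut arcs: {(1,10), (4,3), (4,10)} (total capacity 53)

augment #1: 6→1→10 push 4
augment #2: 6→4→10 push 7
augment #3: 6→0→1→10 push 2
augment #4: 6→0→4→10 push 13
augment #5: 6→8→4→10 push 4
augment #6: 6→8→4→3→10 push 7
augment #7: 6→9→7→4→3→10 push 2
augment #8: 6→9→11→4→3→10 push 3
augment #9: 6→9→11→2→4→3→10 push 8
augment #10: 6→8→5→0→2→4→3→10 push 1
augment #11: 6→8→5→0→1→11→2→4→3→10 push 2
max flow = 53; residual-reachable set from 6 gives S-side
cut edges (S→T): {(1,10), (4,3), (4,10)} total cap 53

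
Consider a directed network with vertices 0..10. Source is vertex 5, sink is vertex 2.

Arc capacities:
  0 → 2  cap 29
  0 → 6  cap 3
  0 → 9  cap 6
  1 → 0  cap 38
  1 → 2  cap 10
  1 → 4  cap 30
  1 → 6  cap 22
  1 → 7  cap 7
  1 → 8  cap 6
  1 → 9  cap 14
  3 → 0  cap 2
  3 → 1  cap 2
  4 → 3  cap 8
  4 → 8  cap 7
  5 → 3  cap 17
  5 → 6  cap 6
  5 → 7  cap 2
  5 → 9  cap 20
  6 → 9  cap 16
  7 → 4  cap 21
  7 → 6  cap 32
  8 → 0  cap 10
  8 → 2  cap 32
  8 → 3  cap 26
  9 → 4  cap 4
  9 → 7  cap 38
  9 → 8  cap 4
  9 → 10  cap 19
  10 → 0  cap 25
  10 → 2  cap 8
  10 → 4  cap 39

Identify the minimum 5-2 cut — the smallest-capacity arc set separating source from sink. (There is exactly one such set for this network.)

augment #1: 5→3→0→2 push 2
augment #2: 5→3→1→2 push 2
augment #3: 5→9→8→2 push 4
augment #4: 5→9→10→2 push 8
augment #5: 5→7→4→8→2 push 2
augment #6: 5→9→4→8→2 push 4
augment #7: 5→9→10→0→2 push 4
augment #8: 5→6→9→10→0→2 push 6
max flow = 32; residual-reachable set from 5 gives S-side
cut edges (S→T): {(3,0), (3,1), (5,6), (5,7), (5,9)} total cap 32

Min-cut arcs: {(3,0), (3,1), (5,6), (5,7), (5,9)} (total capacity 32)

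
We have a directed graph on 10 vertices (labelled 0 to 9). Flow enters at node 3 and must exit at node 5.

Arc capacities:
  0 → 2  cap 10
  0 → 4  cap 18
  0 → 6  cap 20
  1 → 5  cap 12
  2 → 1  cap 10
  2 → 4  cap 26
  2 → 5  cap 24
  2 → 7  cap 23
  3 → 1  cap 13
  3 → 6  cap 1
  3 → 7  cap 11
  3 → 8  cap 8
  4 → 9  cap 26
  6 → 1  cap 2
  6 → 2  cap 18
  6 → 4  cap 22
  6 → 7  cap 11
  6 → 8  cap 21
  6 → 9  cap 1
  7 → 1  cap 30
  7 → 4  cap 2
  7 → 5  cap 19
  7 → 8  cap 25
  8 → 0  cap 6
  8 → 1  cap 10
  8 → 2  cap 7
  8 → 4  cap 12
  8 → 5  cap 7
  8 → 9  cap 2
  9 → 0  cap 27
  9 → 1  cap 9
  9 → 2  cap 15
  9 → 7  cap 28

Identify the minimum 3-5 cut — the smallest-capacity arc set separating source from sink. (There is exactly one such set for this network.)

Min-cut arcs: {(1,5), (3,6), (3,7), (3,8)} (total capacity 32)

augment #1: 3→1→5 push 12
augment #2: 3→7→5 push 11
augment #3: 3→8→5 push 7
augment #4: 3→6→2→5 push 1
augment #5: 3→8→2→5 push 1
max flow = 32; residual-reachable set from 3 gives S-side
cut edges (S→T): {(1,5), (3,6), (3,7), (3,8)} total cap 32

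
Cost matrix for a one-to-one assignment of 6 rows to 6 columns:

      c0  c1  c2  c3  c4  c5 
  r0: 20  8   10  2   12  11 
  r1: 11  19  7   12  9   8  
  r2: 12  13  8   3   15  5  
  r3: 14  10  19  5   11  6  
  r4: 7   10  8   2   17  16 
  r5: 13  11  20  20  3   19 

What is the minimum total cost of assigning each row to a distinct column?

Minimum assignment cost: 34

one of 2 optimal assignments: row0→col1 (cost 8), row1→col2 (cost 7), row2→col3 (cost 3), row3→col5 (cost 6), row4→col0 (cost 7), row5→col4 (cost 3)
total = 8 + 7 + 3 + 6 + 7 + 3 = 34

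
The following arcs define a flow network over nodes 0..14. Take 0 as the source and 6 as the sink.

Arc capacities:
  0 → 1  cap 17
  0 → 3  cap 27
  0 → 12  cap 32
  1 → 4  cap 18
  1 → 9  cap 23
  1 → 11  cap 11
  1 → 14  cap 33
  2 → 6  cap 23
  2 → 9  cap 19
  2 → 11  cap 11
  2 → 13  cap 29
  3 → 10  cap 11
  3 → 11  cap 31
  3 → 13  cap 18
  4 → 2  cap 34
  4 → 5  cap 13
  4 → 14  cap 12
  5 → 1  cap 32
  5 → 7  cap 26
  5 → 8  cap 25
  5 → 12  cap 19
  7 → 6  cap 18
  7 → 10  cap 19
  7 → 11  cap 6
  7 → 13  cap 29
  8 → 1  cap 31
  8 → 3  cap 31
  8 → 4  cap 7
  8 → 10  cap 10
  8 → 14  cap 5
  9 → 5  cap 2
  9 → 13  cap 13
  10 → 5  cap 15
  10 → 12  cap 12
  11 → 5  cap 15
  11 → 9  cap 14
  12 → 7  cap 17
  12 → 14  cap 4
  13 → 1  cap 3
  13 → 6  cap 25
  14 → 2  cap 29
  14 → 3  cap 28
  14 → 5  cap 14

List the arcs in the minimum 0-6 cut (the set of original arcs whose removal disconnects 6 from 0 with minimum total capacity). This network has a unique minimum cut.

augment #1: 0→3→13→6 push 18
augment #2: 0→12→7→6 push 17
augment #3: 0→1→4→2→6 push 17
augment #4: 0→12→14→2→6 push 4
augment #5: 0→3→10→5→7→6 push 1
augment #6: 0→3→11→9→13→6 push 7
augment #7: 0→3→10→5→1→4→2→6 push 1
max flow = 65; residual-reachable set from 0 gives S-side
cut edges (S→T): {(0,1), (0,3), (12,7), (12,14)} total cap 65

Min-cut arcs: {(0,1), (0,3), (12,7), (12,14)} (total capacity 65)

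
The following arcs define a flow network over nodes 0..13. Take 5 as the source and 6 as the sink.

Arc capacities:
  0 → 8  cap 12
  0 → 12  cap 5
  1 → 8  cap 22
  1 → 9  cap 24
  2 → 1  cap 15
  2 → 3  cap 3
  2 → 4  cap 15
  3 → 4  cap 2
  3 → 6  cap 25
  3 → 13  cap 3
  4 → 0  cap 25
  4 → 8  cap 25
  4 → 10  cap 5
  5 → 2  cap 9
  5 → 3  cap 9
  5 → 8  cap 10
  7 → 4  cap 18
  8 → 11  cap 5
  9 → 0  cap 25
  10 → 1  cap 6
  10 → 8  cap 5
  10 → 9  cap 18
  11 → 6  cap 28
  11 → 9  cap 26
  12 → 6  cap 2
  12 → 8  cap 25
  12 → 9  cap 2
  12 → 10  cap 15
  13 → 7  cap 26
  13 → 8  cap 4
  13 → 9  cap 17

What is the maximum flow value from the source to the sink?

Maximum flow value: 19

augment #1: 5→3→6 bottleneck 9, total now 9
augment #2: 5→2→3→6 bottleneck 3, total now 12
augment #3: 5→8→11→6 bottleneck 5, total now 17
augment #4: 5→2→4→0→12→6 bottleneck 2, total now 19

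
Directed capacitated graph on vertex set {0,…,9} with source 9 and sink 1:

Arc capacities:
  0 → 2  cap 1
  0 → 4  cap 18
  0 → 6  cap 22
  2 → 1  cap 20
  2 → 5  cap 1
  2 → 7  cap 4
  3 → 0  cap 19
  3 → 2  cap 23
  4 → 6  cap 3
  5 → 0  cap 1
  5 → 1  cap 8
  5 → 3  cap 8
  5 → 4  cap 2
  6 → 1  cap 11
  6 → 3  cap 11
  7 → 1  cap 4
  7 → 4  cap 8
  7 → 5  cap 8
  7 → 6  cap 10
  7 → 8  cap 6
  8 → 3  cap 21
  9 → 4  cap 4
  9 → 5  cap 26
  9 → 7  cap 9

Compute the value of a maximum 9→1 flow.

augment #1: 9→5→1 bottleneck 8, total now 8
augment #2: 9→7→1 bottleneck 4, total now 12
augment #3: 9→4→6→1 bottleneck 3, total now 15
augment #4: 9→7→6→1 bottleneck 5, total now 20
augment #5: 9→5→0→2→1 bottleneck 1, total now 21
augment #6: 9→5→3→2→1 bottleneck 8, total now 29

Maximum flow value: 29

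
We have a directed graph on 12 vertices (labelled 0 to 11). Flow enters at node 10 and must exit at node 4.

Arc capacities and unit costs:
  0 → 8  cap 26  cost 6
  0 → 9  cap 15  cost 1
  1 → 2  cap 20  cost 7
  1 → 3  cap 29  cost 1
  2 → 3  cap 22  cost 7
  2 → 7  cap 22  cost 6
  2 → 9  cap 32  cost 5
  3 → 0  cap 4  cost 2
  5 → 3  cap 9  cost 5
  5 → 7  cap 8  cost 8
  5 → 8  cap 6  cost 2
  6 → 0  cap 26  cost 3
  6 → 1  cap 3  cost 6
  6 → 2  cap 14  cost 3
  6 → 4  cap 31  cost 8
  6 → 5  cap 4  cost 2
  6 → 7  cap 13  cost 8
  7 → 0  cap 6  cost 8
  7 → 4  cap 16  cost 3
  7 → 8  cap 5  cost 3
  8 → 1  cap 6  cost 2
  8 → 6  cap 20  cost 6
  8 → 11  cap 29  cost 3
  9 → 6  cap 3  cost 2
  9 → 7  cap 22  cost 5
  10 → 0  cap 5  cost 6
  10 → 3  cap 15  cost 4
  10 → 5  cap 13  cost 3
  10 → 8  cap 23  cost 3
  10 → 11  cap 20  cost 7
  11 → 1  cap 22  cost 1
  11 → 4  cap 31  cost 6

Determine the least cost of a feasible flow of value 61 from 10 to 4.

shortest-cost path #1: 10→8→11→4 push 23 @ unit cost 12 (adds 276)
shortest-cost path #2: 10→11→4 push 8 @ unit cost 13 (adds 104)
shortest-cost path #3: 10→5→7→4 push 8 @ unit cost 14 (adds 112)
shortest-cost path #4: 10→0→9→7→4 push 5 @ unit cost 15 (adds 75)
shortest-cost path #5: 10→3→0→9→7→4 push 3 @ unit cost 15 (adds 45)
shortest-cost path #6: 10→3→0→9→6→4 push 1 @ unit cost 17 (adds 17)
shortest-cost path #7: 10→11→8→6→4 push 12 @ unit cost 18 (adds 216)
shortest-cost path #8: 10→5→8→6→4 push 1 @ unit cost 19 (adds 19)
total cost = 864

Minimum cost for 61 units: 864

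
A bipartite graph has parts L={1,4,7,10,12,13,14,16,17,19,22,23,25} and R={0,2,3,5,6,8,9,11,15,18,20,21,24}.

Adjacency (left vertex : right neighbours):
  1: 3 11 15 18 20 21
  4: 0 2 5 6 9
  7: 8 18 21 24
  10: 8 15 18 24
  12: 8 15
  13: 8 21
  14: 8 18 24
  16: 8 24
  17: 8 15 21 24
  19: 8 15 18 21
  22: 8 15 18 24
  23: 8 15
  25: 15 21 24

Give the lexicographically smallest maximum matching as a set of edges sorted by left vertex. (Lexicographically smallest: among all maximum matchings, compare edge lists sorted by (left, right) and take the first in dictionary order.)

Lex-smallest maximum matching: {(1,3), (4,0), (7,8), (10,15), (13,21), (14,18), (16,24)}

|M| = 7 (so the lex-smallest maximum matching has 7 edges)
process left vertices in ascending order; for each, take the smallest-labelled available neighbour that still permits 7 edges overall, or leave it unmatched if none does
lex-smallest matching: {1-3, 4-0, 7-8, 10-15, 13-21, 14-18, 16-24}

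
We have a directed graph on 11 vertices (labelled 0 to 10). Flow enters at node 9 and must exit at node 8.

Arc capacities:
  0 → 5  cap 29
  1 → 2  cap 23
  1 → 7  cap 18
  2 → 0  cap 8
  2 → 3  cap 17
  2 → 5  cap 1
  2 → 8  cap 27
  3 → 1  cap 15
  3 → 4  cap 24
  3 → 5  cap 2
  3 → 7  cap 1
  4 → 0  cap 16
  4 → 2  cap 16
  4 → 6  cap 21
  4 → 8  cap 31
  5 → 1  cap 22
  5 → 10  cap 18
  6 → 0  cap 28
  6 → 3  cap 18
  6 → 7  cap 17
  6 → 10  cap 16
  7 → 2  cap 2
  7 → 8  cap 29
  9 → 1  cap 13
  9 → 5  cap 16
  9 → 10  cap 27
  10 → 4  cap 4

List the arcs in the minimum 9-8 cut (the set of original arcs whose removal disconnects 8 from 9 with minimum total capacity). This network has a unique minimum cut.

Min-cut arcs: {(9,1), (9,5), (10,4)} (total capacity 33)

augment #1: 9→1→2→8 push 13
augment #2: 9→10→4→8 push 4
augment #3: 9→5→1→2→8 push 10
augment #4: 9→5→1→7→8 push 6
max flow = 33; residual-reachable set from 9 gives S-side
cut edges (S→T): {(9,1), (9,5), (10,4)} total cap 33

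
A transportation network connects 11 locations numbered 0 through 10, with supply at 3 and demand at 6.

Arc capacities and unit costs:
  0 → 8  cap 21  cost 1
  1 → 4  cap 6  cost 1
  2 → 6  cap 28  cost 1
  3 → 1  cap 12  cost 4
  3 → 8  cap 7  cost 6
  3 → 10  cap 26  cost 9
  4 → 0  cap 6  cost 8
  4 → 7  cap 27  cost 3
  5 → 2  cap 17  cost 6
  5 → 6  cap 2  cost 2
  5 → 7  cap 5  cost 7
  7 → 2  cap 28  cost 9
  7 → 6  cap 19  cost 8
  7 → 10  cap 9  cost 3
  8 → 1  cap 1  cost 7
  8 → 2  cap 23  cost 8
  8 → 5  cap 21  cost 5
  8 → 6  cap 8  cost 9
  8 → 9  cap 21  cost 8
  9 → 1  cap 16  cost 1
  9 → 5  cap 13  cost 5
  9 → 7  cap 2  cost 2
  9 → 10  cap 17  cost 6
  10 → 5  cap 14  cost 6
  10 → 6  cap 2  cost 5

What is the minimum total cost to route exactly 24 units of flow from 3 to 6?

shortest-cost path #1: 3→8→5→6 push 2 @ unit cost 13 (adds 26)
shortest-cost path #2: 3→10→6 push 2 @ unit cost 14 (adds 28)
shortest-cost path #3: 3→8→6 push 5 @ unit cost 15 (adds 75)
shortest-cost path #4: 3→1→4→7→6 push 6 @ unit cost 16 (adds 96)
shortest-cost path #5: 3→10→5→8→6 push 2 @ unit cost 19 (adds 38)
shortest-cost path #6: 3→10→5→2→6 push 7 @ unit cost 22 (adds 154)
total cost = 417

Minimum cost for 24 units: 417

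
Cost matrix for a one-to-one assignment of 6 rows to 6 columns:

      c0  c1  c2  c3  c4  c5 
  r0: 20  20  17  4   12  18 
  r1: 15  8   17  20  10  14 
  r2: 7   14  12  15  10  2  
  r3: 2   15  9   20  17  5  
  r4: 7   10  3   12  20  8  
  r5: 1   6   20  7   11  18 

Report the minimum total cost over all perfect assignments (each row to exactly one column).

optimal assignment: row0→col3 (cost 4), row1→col4 (cost 10), row2→col5 (cost 2), row3→col0 (cost 2), row4→col2 (cost 3), row5→col1 (cost 6)
total = 4 + 10 + 2 + 2 + 3 + 6 = 27

Minimum assignment cost: 27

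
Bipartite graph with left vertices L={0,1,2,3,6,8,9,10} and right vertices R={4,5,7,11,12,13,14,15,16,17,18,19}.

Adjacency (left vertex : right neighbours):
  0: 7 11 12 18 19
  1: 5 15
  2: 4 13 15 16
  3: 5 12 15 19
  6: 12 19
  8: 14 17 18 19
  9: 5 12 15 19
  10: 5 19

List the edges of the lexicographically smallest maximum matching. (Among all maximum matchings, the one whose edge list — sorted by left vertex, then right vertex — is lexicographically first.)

|M| = 7 (so the lex-smallest maximum matching has 7 edges)
process left vertices in ascending order; for each, take the smallest-labelled available neighbour that still permits 7 edges overall, or leave it unmatched if none does
lex-smallest matching: {0-7, 1-5, 2-4, 3-12, 6-19, 8-14, 9-15}

Lex-smallest maximum matching: {(0,7), (1,5), (2,4), (3,12), (6,19), (8,14), (9,15)}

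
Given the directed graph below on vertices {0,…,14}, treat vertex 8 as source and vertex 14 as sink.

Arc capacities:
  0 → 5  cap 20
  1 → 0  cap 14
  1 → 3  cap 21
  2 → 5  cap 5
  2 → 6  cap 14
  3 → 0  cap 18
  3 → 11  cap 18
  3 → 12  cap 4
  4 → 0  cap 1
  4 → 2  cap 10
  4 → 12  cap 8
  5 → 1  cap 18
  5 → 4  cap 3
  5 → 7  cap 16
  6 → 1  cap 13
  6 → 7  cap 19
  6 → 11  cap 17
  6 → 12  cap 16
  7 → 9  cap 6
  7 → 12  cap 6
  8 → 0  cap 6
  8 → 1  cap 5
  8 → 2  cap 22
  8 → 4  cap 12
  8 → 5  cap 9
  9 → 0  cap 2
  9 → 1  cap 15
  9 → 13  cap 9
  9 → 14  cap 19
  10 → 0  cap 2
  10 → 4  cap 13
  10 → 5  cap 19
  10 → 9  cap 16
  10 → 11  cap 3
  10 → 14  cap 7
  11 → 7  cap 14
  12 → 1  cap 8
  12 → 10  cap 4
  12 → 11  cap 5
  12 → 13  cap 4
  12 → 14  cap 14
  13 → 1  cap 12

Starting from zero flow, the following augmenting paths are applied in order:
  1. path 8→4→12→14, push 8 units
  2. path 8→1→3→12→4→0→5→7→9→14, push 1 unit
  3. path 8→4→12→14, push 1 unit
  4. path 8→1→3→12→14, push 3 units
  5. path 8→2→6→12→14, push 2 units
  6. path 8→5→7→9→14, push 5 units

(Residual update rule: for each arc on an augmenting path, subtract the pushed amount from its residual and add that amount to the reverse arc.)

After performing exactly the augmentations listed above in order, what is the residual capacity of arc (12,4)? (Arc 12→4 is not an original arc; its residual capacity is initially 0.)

Residual capacity of (12,4): 8

after path 1 (8→4→12→14, push 8): res(12,4)=8
after path 2 (8→1→3→12→4→0→5→7→9→14, push 1): res(12,4)=7
after path 3 (8→4→12→14, push 1): res(12,4)=8
after path 4 (8→1→3→12→14, push 3): res(12,4)=8
after path 5 (8→2→6→12→14, push 2): res(12,4)=8
after path 6 (8→5→7→9→14, push 5): res(12,4)=8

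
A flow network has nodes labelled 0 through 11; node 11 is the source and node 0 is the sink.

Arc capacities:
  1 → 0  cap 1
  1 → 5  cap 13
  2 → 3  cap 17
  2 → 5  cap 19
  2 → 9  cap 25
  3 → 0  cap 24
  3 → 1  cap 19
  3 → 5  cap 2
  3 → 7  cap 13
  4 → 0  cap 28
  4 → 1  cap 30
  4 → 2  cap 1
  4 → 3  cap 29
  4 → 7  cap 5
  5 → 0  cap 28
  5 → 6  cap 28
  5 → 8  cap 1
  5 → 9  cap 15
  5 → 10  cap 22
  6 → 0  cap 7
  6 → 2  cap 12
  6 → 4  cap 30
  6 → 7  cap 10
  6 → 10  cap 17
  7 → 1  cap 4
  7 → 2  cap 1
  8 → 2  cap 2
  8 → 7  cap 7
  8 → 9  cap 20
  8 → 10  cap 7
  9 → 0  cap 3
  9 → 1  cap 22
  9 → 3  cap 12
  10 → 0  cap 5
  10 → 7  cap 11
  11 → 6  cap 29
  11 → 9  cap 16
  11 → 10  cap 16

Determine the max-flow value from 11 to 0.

Maximum flow value: 55

augment #1: 11→6→0 bottleneck 7, total now 7
augment #2: 11→9→0 bottleneck 3, total now 10
augment #3: 11→10→0 bottleneck 5, total now 15
augment #4: 11→6→4→0 bottleneck 22, total now 37
augment #5: 11→9→1→0 bottleneck 1, total now 38
augment #6: 11→9→3→0 bottleneck 12, total now 50
augment #7: 11→10→7→1→5→0 bottleneck 4, total now 54
augment #8: 11→10→7→2→3→0 bottleneck 1, total now 55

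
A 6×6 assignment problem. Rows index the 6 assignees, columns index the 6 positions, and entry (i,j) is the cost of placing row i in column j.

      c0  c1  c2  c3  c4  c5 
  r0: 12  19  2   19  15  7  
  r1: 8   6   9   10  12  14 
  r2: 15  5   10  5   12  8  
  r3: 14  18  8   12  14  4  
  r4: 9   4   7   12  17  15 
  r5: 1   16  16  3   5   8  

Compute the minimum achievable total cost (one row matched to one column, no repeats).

Minimum assignment cost: 28

one of 2 optimal assignments: row0→col2 (cost 2), row1→col0 (cost 8), row2→col3 (cost 5), row3→col5 (cost 4), row4→col1 (cost 4), row5→col4 (cost 5)
total = 2 + 8 + 5 + 4 + 4 + 5 = 28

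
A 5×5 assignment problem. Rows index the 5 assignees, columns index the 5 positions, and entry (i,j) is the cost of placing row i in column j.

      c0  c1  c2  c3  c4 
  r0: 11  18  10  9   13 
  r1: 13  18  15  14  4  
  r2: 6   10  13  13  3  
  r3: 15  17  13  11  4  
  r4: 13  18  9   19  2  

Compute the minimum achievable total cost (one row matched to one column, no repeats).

Minimum assignment cost: 45

one of 3 optimal assignments: row0→col0 (cost 11), row1→col4 (cost 4), row2→col1 (cost 10), row3→col3 (cost 11), row4→col2 (cost 9)
total = 11 + 4 + 10 + 11 + 9 = 45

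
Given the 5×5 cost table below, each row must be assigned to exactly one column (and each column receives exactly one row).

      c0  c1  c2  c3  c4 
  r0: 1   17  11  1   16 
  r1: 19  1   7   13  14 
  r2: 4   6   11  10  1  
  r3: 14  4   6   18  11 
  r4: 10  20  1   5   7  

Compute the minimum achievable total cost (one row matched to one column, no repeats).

Minimum assignment cost: 14

optimal assignment: row0→col0 (cost 1), row1→col1 (cost 1), row2→col4 (cost 1), row3→col2 (cost 6), row4→col3 (cost 5)
total = 1 + 1 + 1 + 6 + 5 = 14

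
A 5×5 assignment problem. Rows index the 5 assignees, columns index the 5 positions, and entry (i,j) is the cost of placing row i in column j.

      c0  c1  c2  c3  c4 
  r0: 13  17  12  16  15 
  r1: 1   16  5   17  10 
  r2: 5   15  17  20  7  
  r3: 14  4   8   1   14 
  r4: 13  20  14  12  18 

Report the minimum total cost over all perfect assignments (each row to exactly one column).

optimal assignment: row0→col2 (cost 12), row1→col0 (cost 1), row2→col4 (cost 7), row3→col1 (cost 4), row4→col3 (cost 12)
total = 12 + 1 + 7 + 4 + 12 = 36

Minimum assignment cost: 36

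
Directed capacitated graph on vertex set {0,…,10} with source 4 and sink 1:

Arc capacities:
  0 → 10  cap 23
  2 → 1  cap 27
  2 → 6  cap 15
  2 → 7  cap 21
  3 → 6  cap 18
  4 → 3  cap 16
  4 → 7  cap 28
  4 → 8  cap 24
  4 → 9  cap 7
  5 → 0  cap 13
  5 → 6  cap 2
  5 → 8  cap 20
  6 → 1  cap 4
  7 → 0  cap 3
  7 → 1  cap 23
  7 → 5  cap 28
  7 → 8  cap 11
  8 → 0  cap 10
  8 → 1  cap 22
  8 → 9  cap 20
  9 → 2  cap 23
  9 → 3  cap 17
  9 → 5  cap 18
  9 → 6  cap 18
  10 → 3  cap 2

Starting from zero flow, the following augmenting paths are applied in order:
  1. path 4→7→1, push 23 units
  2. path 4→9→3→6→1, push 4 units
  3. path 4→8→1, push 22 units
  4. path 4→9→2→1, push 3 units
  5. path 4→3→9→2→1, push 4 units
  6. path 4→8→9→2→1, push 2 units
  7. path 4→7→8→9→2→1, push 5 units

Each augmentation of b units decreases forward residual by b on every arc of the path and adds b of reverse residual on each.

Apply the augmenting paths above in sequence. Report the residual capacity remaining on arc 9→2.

after path 1 (4→7→1, push 23): res(9,2)=23
after path 2 (4→9→3→6→1, push 4): res(9,2)=23
after path 3 (4→8→1, push 22): res(9,2)=23
after path 4 (4→9→2→1, push 3): res(9,2)=20
after path 5 (4→3→9→2→1, push 4): res(9,2)=16
after path 6 (4→8→9→2→1, push 2): res(9,2)=14
after path 7 (4→7→8→9→2→1, push 5): res(9,2)=9

Residual capacity of (9,2): 9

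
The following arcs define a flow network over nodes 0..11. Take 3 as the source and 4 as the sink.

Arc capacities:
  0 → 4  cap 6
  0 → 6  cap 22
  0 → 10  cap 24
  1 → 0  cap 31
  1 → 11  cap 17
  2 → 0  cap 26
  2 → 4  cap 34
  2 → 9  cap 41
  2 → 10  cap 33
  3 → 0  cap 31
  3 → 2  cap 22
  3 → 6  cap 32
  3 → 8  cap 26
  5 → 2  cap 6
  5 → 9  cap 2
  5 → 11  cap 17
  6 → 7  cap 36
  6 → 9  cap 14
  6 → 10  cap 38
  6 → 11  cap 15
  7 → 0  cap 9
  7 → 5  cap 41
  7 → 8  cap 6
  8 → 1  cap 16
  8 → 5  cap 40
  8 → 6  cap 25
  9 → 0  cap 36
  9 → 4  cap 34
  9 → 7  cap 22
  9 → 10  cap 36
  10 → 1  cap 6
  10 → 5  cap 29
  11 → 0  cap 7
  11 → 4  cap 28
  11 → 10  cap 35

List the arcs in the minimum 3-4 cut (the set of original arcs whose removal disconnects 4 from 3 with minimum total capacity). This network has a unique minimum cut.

augment #1: 3→0→4 push 6
augment #2: 3→2→4 push 22
augment #3: 3→6→9→4 push 14
augment #4: 3→6→11→4 push 15
augment #5: 3→8→1→11→4 push 13
augment #6: 3→8→5→2→4 push 6
augment #7: 3→8→5→9→4 push 2
max flow = 78; residual-reachable set from 3 gives S-side
cut edges (S→T): {(0,4), (3,2), (5,2), (5,9), (6,9), (11,4)} total cap 78

Min-cut arcs: {(0,4), (3,2), (5,2), (5,9), (6,9), (11,4)} (total capacity 78)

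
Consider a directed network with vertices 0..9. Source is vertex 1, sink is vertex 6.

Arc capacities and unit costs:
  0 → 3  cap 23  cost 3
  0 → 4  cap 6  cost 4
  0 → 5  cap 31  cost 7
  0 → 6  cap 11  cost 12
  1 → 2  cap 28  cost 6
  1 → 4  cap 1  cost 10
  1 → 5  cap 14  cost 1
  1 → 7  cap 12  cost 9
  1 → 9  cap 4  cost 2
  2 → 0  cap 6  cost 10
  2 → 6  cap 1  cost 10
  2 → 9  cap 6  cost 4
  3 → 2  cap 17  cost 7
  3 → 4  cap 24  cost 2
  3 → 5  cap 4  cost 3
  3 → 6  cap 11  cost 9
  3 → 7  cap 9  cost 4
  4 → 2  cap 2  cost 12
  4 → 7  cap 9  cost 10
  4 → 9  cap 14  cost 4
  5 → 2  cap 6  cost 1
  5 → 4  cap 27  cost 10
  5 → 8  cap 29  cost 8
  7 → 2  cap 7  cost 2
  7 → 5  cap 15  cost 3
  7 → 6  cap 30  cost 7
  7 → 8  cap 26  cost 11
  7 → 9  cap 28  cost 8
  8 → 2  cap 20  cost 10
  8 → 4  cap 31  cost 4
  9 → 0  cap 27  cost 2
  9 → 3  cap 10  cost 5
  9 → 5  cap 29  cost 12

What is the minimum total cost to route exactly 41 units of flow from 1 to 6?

shortest-cost path #1: 1→5→2→6 push 1 @ unit cost 12 (adds 12)
shortest-cost path #2: 1→7→6 push 12 @ unit cost 16 (adds 192)
shortest-cost path #3: 1→9→0→6 push 4 @ unit cost 16 (adds 64)
shortest-cost path #4: 1→5→2→9→0→6 push 5 @ unit cost 20 (adds 100)
shortest-cost path #5: 1→2→9→0→6 push 1 @ unit cost 24 (adds 24)
shortest-cost path #6: 1→4→7→6 push 1 @ unit cost 27 (adds 27)
shortest-cost path #7: 1→2→0→6 push 1 @ unit cost 28 (adds 28)
shortest-cost path #8: 1→2→0→3→6 push 5 @ unit cost 28 (adds 140)
shortest-cost path #9: 1→5→4→7→6 push 8 @ unit cost 28 (adds 224)
shortest-cost path #10: 1→2→5→4→9→3→6 push 3 @ unit cost 33 (adds 99)
total cost = 910

Minimum cost for 41 units: 910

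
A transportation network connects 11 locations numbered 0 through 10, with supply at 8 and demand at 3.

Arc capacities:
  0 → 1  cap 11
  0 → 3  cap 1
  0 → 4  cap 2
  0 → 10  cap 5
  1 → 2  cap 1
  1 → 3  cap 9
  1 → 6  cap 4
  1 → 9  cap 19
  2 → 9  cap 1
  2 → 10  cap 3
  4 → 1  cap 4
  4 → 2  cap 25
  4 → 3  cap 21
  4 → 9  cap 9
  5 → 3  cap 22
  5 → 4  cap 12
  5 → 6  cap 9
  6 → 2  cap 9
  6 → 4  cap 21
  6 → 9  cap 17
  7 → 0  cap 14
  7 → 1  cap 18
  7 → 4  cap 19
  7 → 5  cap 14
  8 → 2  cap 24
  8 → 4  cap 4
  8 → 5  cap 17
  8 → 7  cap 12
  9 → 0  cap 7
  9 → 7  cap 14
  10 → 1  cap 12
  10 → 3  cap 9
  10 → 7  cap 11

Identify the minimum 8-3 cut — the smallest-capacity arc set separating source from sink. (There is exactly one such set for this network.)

augment #1: 8→4→3 push 4
augment #2: 8→5→3 push 17
augment #3: 8→2→10→3 push 3
augment #4: 8→7→0→3 push 1
augment #5: 8→7→1→3 push 9
augment #6: 8→7→4→3 push 2
augment #7: 8→2→9→0→4→3 push 1
max flow = 37; residual-reachable set from 8 gives S-side
cut edges (S→T): {(2,9), (2,10), (8,4), (8,5), (8,7)} total cap 37

Min-cut arcs: {(2,9), (2,10), (8,4), (8,5), (8,7)} (total capacity 37)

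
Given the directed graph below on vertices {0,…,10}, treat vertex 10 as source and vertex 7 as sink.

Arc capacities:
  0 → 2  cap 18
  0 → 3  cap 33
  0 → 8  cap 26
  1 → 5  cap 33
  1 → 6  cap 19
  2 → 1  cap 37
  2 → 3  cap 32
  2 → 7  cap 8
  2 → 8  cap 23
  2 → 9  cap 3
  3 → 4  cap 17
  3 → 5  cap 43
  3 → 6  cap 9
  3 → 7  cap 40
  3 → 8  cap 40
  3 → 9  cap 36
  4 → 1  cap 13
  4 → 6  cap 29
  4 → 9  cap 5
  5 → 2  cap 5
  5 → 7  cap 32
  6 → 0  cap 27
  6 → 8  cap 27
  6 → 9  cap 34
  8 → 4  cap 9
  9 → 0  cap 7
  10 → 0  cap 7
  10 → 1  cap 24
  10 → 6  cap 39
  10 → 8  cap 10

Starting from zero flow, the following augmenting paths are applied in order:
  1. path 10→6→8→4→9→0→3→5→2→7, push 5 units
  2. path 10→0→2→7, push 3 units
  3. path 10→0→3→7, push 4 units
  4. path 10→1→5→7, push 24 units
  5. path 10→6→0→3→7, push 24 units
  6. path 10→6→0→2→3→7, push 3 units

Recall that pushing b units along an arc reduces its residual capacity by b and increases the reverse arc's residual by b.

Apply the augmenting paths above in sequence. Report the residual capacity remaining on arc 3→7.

after path 1 (10→6→8→4→9→0→3→5→2→7, push 5): res(3,7)=40
after path 2 (10→0→2→7, push 3): res(3,7)=40
after path 3 (10→0→3→7, push 4): res(3,7)=36
after path 4 (10→1→5→7, push 24): res(3,7)=36
after path 5 (10→6→0→3→7, push 24): res(3,7)=12
after path 6 (10→6→0→2→3→7, push 3): res(3,7)=9

Residual capacity of (3,7): 9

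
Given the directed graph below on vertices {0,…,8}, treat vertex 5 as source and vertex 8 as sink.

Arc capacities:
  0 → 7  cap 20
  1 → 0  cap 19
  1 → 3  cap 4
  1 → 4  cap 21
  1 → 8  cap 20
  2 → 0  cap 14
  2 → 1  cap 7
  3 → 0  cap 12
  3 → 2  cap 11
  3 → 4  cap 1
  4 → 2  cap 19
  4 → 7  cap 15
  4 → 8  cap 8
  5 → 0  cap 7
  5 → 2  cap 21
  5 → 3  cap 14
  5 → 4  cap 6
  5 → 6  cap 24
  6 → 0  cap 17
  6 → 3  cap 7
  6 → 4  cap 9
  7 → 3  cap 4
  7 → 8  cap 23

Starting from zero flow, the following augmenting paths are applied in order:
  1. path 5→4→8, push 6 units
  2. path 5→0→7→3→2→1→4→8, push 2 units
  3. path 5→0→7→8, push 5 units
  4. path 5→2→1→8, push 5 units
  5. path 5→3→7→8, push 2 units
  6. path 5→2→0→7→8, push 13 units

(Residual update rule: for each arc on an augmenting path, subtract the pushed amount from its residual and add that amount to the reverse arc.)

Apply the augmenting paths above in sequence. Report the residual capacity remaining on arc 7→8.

after path 1 (5→4→8, push 6): res(7,8)=23
after path 2 (5→0→7→3→2→1→4→8, push 2): res(7,8)=23
after path 3 (5→0→7→8, push 5): res(7,8)=18
after path 4 (5→2→1→8, push 5): res(7,8)=18
after path 5 (5→3→7→8, push 2): res(7,8)=16
after path 6 (5→2→0→7→8, push 13): res(7,8)=3

Residual capacity of (7,8): 3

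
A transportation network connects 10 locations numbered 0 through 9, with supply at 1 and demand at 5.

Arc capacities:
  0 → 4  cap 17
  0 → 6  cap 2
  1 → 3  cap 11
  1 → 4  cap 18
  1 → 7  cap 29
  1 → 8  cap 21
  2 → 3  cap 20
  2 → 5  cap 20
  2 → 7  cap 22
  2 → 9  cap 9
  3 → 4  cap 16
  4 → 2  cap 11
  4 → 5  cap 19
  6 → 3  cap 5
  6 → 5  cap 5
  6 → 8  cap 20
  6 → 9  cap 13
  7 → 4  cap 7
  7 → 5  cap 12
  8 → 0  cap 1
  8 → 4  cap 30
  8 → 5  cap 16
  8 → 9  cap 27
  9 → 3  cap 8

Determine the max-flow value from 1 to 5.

Maximum flow value: 59

augment #1: 1→4→5 bottleneck 18, total now 18
augment #2: 1→7→5 bottleneck 12, total now 30
augment #3: 1→8→5 bottleneck 16, total now 46
augment #4: 1→3→4→5 bottleneck 1, total now 47
augment #5: 1→3→4→2→5 bottleneck 10, total now 57
augment #6: 1→7→4→2→5 bottleneck 1, total now 58
augment #7: 1→8→0→6→5 bottleneck 1, total now 59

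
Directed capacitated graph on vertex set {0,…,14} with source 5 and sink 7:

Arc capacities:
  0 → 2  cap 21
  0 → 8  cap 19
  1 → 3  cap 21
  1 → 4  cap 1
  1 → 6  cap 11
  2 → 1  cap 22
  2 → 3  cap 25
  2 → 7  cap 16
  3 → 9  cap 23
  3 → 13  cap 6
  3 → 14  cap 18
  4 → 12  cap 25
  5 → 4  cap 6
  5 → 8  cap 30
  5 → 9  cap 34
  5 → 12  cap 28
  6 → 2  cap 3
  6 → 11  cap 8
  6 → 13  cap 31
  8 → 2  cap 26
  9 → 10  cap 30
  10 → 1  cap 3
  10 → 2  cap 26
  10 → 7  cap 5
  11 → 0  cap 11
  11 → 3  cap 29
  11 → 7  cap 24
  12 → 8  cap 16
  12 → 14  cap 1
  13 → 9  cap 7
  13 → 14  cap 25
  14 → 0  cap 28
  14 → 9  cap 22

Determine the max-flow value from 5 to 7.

augment #1: 5→8→2→7 bottleneck 16, total now 16
augment #2: 5→9→10→7 bottleneck 5, total now 21
augment #3: 5→8→2→1→6→11→7 bottleneck 8, total now 29

Maximum flow value: 29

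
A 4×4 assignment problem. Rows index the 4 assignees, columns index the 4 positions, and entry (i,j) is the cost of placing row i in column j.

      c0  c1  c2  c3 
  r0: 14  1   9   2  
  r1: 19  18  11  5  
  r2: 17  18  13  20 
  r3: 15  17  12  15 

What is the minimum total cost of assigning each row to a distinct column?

Minimum assignment cost: 34

optimal assignment: row0→col1 (cost 1), row1→col3 (cost 5), row2→col2 (cost 13), row3→col0 (cost 15)
total = 1 + 5 + 13 + 15 = 34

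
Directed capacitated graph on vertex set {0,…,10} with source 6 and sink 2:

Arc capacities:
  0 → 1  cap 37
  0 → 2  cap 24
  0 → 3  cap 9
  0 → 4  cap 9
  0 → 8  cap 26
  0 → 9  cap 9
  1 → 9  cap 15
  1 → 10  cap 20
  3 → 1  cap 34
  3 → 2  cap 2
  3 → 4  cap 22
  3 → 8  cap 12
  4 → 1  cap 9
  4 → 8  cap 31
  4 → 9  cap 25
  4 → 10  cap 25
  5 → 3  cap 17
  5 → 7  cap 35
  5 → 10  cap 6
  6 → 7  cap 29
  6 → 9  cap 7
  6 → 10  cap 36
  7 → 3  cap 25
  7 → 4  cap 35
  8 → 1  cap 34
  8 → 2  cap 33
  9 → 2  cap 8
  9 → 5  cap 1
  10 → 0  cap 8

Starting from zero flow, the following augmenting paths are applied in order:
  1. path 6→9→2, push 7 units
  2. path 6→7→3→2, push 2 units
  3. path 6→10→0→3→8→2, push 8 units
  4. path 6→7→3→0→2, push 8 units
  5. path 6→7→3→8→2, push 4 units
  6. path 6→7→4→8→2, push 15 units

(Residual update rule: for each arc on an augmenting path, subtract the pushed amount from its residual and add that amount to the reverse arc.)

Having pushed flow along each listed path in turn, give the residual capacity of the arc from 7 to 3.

after path 1 (6→9→2, push 7): res(7,3)=25
after path 2 (6→7→3→2, push 2): res(7,3)=23
after path 3 (6→10→0→3→8→2, push 8): res(7,3)=23
after path 4 (6→7→3→0→2, push 8): res(7,3)=15
after path 5 (6→7→3→8→2, push 4): res(7,3)=11
after path 6 (6→7→4→8→2, push 15): res(7,3)=11

Residual capacity of (7,3): 11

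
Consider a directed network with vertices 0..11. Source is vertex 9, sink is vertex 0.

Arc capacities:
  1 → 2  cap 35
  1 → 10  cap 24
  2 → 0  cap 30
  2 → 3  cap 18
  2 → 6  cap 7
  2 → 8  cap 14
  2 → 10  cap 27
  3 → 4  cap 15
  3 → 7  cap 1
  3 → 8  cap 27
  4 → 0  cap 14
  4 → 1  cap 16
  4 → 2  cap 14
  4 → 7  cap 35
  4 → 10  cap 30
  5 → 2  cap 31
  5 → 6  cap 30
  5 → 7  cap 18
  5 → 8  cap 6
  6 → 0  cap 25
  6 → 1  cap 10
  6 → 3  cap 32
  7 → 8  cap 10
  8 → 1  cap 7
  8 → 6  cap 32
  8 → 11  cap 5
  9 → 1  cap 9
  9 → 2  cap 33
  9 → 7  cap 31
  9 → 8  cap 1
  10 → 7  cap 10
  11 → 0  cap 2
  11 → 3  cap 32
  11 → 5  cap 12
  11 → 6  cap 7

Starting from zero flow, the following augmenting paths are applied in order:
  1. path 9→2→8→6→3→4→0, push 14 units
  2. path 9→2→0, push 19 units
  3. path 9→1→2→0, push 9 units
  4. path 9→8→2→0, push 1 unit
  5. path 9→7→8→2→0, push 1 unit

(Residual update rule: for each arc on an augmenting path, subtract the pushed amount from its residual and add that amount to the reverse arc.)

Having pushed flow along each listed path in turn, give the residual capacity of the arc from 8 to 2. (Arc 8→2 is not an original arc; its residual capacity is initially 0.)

Residual capacity of (8,2): 12

after path 1 (9→2→8→6→3→4→0, push 14): res(8,2)=14
after path 2 (9→2→0, push 19): res(8,2)=14
after path 3 (9→1→2→0, push 9): res(8,2)=14
after path 4 (9→8→2→0, push 1): res(8,2)=13
after path 5 (9→7→8→2→0, push 1): res(8,2)=12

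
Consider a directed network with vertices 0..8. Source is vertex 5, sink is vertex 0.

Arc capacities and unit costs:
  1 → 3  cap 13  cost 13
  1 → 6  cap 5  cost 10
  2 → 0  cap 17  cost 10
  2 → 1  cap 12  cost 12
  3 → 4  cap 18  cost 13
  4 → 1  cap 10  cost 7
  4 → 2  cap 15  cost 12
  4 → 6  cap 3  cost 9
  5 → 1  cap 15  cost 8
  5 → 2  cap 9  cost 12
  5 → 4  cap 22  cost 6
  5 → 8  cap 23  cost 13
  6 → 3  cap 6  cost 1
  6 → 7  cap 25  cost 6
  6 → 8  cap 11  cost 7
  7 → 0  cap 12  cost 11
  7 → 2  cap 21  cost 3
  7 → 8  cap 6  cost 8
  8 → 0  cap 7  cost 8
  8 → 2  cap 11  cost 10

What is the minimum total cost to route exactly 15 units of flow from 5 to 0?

Minimum cost for 15 units: 323

shortest-cost path #1: 5→8→0 push 7 @ unit cost 21 (adds 147)
shortest-cost path #2: 5→2→0 push 8 @ unit cost 22 (adds 176)
total cost = 323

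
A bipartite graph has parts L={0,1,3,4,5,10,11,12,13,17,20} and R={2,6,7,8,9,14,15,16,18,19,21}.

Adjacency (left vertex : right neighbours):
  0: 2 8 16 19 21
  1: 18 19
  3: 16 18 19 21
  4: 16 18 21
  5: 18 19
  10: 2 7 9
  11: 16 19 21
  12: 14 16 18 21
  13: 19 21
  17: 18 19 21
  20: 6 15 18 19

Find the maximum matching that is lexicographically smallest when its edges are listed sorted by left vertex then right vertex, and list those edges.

Lex-smallest maximum matching: {(0,2), (1,18), (3,16), (4,21), (5,19), (10,7), (12,14), (20,6)}

|M| = 8 (so the lex-smallest maximum matching has 8 edges)
process left vertices in ascending order; for each, take the smallest-labelled available neighbour that still permits 8 edges overall, or leave it unmatched if none does
lex-smallest matching: {0-2, 1-18, 3-16, 4-21, 5-19, 10-7, 12-14, 20-6}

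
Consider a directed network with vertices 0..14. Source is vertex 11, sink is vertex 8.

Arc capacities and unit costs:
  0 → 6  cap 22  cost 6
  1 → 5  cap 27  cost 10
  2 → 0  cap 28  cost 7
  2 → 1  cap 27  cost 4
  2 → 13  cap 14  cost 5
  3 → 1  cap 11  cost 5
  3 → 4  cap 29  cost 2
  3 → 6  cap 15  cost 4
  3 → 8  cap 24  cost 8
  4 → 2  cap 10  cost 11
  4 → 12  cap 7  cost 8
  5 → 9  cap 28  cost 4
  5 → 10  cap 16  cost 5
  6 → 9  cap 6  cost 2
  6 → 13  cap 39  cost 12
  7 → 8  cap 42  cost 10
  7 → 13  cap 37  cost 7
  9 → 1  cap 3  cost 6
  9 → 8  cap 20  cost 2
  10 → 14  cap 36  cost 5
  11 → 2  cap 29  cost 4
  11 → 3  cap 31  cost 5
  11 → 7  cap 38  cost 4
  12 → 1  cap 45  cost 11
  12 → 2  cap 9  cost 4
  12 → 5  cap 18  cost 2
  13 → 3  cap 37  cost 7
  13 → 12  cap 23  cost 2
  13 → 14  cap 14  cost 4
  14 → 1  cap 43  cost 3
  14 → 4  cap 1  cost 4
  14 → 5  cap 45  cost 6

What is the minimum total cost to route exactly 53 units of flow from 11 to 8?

shortest-cost path #1: 11→3→8 push 24 @ unit cost 13 (adds 312)
shortest-cost path #2: 11→3→6→9→8 push 6 @ unit cost 13 (adds 78)
shortest-cost path #3: 11→7→8 push 23 @ unit cost 14 (adds 322)
total cost = 712

Minimum cost for 53 units: 712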